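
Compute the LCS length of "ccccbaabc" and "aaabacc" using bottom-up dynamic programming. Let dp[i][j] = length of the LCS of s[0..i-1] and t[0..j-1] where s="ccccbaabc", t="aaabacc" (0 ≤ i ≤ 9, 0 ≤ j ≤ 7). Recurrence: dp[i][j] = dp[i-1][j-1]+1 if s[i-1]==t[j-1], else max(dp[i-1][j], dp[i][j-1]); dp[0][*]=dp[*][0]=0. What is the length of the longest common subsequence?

4

   ''  a  a  a  b  a  c  c
''  0  0  0  0  0  0  0  0
 c  0  0  0  0  0  0  1  1
 c  0  0  0  0  0  0  1  2
 c  0  0  0  0  0  0  1  2
 c  0  0  0  0  0  0  1  2
 b  0  0  0  0  1  1  1  2
 a  0  1  1  1  1  2  2  2
 a  0  1  2  2  2  2  2  2
 b  0  1  2  2  3  3  3  3
 c  0  1  2  2  3  3  4  4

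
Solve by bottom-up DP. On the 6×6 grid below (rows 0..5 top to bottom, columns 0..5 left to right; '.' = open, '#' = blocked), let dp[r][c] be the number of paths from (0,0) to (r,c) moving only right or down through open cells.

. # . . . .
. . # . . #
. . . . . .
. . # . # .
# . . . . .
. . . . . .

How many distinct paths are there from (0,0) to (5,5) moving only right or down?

23

r\c   0   1   2   3   4   5
  0   1   0   0   0   0   0
  1   1   1   0   0   0   0
  2   1   2   2   2   2   2
  3   1   3   0   2   0   2
  4   0   3   3   5   5   7
  5   0   3   6  11  16  23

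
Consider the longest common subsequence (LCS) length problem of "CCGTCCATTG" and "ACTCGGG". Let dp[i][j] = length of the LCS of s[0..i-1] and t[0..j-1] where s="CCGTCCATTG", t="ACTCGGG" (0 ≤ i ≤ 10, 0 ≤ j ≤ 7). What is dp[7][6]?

3

   ''  A  C  T  C  G  G  G
''  0  0  0  0  0  0  0  0
 C  0  0  1  1  1  1  1  1
 C  0  0  1  1  2  2  2  2
 G  0  0  1  1  2  3  3  3
 T  0  0  1  2  2  3  3  3
 C  0  0  1  2  3  3  3  3
 C  0  0  1  2  3  3  3  3
 A  0  1  1  2  3  3  3  3
 T  0  1  1  2  3  3  3  3
 T  0  1  1  2  3  3  3  3
 G  0  1  1  2  3  4  4  4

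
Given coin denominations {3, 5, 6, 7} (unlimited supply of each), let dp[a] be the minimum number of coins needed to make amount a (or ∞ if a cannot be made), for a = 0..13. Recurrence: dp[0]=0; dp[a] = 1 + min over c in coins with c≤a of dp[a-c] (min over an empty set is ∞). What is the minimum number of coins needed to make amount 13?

 a  0  1  2  3  4  5  6  7  8  9 10 11 12 13
dp  0  -  -  1  -  1  1  1  2  2  2  2  2  2
(- denotes ∞ / unreachable)

2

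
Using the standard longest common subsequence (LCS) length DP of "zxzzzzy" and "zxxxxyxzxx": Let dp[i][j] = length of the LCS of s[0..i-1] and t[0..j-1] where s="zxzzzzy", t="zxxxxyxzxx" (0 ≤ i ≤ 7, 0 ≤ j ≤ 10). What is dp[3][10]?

   ''  z  x  x  x  x  y  x  z  x  x
''  0  0  0  0  0  0  0  0  0  0  0
 z  0  1  1  1  1  1  1  1  1  1  1
 x  0  1  2  2  2  2  2  2  2  2  2
 z  0  1  2  2  2  2  2  2  3  3  3
 z  0  1  2  2  2  2  2  2  3  3  3
 z  0  1  2  2  2  2  2  2  3  3  3
 z  0  1  2  2  2  2  2  2  3  3  3
 y  0  1  2  2  2  2  3  3  3  3  3

3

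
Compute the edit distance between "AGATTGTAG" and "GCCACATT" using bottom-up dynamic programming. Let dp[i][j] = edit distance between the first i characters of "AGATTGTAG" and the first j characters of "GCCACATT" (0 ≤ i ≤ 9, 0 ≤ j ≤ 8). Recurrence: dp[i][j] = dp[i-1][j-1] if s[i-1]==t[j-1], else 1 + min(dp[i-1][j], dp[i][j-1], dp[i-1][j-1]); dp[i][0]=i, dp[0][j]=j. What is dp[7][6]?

6

   ''  G  C  C  A  C  A  T  T
''  0  1  2  3  4  5  6  7  8
 A  1  1  2  3  3  4  5  6  7
 G  2  1  2  3  4  4  5  6  7
 A  3  2  2  3  3  4  4  5  6
 T  4  3  3  3  4  4  5  4  5
 T  5  4  4  4  4  5  5  5  4
 G  6  5  5  5  5  5  6  6  5
 T  7  6  6  6  6  6  6  6  6
 A  8  7  7  7  6  7  6  7  7
 G  9  8  8  8  7  7  7  7  8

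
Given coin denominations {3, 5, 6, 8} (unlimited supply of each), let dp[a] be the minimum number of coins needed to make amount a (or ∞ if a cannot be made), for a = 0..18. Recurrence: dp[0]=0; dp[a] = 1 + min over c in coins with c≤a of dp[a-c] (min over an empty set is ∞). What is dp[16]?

2

 a  0  1  2  3  4  5  6  7  8  9 10 11 12 13 14 15 16 17 18
dp  0  -  -  1  -  1  1  -  1  2  2  2  2  2  2  3  2  3  3
(- denotes ∞ / unreachable)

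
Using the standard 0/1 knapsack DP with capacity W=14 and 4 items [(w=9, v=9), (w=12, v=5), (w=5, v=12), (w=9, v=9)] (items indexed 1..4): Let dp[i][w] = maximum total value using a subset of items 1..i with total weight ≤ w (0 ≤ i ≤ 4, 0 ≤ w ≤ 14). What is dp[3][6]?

12

i\w   0   1   2   3   4   5   6   7   8   9  10  11  12  13  14
  0   0   0   0   0   0   0   0   0   0   0   0   0   0   0   0
  1   0   0   0   0   0   0   0   0   0   9   9   9   9   9   9
  2   0   0   0   0   0   0   0   0   0   9   9   9   9   9   9
  3   0   0   0   0   0  12  12  12  12  12  12  12  12  12  21
  4   0   0   0   0   0  12  12  12  12  12  12  12  12  12  21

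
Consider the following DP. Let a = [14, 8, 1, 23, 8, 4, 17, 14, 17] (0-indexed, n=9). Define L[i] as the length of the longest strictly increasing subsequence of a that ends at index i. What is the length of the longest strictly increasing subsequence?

4

   i    0    1    2    3    4    5    6    7    8
a[i]   14    8    1   23    8    4   17   14   17
L[i]    1    1    1    2    2    2    3    3    4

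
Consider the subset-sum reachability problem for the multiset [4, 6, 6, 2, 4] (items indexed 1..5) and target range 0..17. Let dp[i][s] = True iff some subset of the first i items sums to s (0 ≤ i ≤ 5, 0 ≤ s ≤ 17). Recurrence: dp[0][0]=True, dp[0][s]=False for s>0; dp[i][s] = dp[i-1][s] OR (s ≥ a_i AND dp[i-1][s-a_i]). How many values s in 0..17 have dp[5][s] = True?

9

i\s   0   1   2   3   4   5   6   7   8   9  10  11  12  13  14  15  16  17
  0   T   F   F   F   F   F   F   F   F   F   F   F   F   F   F   F   F   F
  1   T   F   F   F   T   F   F   F   F   F   F   F   F   F   F   F   F   F
  2   T   F   F   F   T   F   T   F   F   F   T   F   F   F   F   F   F   F
  3   T   F   F   F   T   F   T   F   F   F   T   F   T   F   F   F   T   F
  4   T   F   T   F   T   F   T   F   T   F   T   F   T   F   T   F   T   F
  5   T   F   T   F   T   F   T   F   T   F   T   F   T   F   T   F   T   F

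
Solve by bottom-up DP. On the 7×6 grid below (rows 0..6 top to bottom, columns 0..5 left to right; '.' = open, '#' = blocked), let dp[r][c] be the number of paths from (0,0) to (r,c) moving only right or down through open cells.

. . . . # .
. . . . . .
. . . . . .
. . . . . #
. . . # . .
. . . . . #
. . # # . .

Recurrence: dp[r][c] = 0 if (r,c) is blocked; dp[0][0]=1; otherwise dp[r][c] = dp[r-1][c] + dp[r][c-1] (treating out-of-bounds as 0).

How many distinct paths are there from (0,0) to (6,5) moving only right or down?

r\c   0   1   2   3   4   5
  0   1   1   1   1   0   0
  1   1   2   3   4   4   4
  2   1   3   6  10  14  18
  3   1   4  10  20  34   0
  4   1   5  15   0  34  34
  5   1   6  21  21  55   0
  6   1   7   0   0  55  55

55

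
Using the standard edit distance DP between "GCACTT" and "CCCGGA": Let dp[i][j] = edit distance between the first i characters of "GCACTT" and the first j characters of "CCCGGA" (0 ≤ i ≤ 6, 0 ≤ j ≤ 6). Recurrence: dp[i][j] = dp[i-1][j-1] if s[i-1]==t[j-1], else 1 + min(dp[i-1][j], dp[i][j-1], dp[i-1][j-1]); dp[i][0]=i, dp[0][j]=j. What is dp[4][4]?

   ''  C  C  C  G  G  A
''  0  1  2  3  4  5  6
 G  1  1  2  3  3  4  5
 C  2  1  1  2  3  4  5
 A  3  2  2  2  3  4  4
 C  4  3  2  2  3  4  5
 T  5  4  3  3  3  4  5
 T  6  5  4  4  4  4  5

3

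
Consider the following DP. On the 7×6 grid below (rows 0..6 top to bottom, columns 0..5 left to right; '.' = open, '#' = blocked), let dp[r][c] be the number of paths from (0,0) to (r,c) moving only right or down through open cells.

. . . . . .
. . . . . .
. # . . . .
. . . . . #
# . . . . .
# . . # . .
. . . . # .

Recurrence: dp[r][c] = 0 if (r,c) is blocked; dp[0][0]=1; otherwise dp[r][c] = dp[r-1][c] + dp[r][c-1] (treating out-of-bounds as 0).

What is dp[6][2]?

7

r\c   0   1   2   3   4   5
  0   1   1   1   1   1   1
  1   1   2   3   4   5   6
  2   1   0   3   7  12  18
  3   1   1   4  11  23   0
  4   0   1   5  16  39  39
  5   0   1   6   0  39  78
  6   0   1   7   7   0  78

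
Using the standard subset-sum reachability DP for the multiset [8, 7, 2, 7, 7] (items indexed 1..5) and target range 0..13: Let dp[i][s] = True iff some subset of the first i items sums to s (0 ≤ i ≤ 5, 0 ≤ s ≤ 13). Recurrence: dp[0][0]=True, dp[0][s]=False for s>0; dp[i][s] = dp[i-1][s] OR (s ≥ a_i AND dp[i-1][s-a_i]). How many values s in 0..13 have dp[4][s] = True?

6

i\s   0   1   2   3   4   5   6   7   8   9  10  11  12  13
  0   T   F   F   F   F   F   F   F   F   F   F   F   F   F
  1   T   F   F   F   F   F   F   F   T   F   F   F   F   F
  2   T   F   F   F   F   F   F   T   T   F   F   F   F   F
  3   T   F   T   F   F   F   F   T   T   T   T   F   F   F
  4   T   F   T   F   F   F   F   T   T   T   T   F   F   F
  5   T   F   T   F   F   F   F   T   T   T   T   F   F   F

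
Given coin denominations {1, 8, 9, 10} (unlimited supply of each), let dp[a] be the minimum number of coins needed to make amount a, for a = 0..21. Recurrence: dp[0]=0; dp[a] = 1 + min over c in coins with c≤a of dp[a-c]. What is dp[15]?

6

 a  0  1  2  3  4  5  6  7  8  9 10 11 12 13 14 15 16 17 18 19 20 21
dp  0  1  2  3  4  5  6  7  1  1  1  2  3  4  5  6  2  2  2  2  2  3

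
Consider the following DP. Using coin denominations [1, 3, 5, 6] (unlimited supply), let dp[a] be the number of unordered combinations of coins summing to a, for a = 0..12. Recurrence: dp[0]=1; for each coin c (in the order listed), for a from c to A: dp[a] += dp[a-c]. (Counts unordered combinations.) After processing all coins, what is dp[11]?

after  coin     0     1     2     3     4     5     6     7     8     9    10    11    12
          1     1     1     1     1     1     1     1     1     1     1     1     1     1
          3     1     1     1     2     2     2     3     3     3     4     4     4     5
          5     1     1     1     2     2     3     4     4     5     6     7     8     9
          6     1     1     1     2     2     3     5     5     6     8     9    11    14

11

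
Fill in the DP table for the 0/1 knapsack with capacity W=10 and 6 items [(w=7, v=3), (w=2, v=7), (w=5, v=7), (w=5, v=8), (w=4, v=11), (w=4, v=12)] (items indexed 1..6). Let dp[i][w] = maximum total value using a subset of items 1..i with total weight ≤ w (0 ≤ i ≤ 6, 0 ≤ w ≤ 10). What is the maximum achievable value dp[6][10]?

30

i\w   0   1   2   3   4   5   6   7   8   9  10
  0   0   0   0   0   0   0   0   0   0   0   0
  1   0   0   0   0   0   0   0   3   3   3   3
  2   0   0   7   7   7   7   7   7   7  10  10
  3   0   0   7   7   7   7   7  14  14  14  14
  4   0   0   7   7   7   8   8  15  15  15  15
  5   0   0   7   7  11  11  18  18  18  19  19
  6   0   0   7   7  12  12  19  19  23  23  30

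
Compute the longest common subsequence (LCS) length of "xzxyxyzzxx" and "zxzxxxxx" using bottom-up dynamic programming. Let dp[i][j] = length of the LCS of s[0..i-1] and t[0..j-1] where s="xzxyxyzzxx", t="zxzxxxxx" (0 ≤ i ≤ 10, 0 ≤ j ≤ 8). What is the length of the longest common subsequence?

   ''  z  x  z  x  x  x  x  x
''  0  0  0  0  0  0  0  0  0
 x  0  0  1  1  1  1  1  1  1
 z  0  1  1  2  2  2  2  2  2
 x  0  1  2  2  3  3  3  3  3
 y  0  1  2  2  3  3  3  3  3
 x  0  1  2  2  3  4  4  4  4
 y  0  1  2  2  3  4  4  4  4
 z  0  1  2  3  3  4  4  4  4
 z  0  1  2  3  3  4  4  4  4
 x  0  1  2  3  4  4  5  5  5
 x  0  1  2  3  4  5  5  6  6

6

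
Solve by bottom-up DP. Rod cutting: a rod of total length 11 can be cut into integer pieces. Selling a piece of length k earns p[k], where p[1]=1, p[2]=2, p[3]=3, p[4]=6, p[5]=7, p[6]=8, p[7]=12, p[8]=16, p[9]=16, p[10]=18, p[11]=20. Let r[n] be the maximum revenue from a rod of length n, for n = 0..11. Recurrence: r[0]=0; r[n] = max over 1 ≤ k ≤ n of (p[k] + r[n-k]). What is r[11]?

20

   n    0    1    2    3    4    5    6    7    8    9   10   11
r[n]    0    1    2    3    6    7    8   12   16   17   18   20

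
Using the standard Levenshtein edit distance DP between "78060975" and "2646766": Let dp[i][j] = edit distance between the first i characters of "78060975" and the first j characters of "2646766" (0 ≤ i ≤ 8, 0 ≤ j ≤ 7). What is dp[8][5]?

   ''  2  6  4  6  7  6  6
''  0  1  2  3  4  5  6  7
 7  1  1  2  3  4  4  5  6
 8  2  2  2  3  4  5  5  6
 0  3  3  3  3  4  5  6  6
 6  4  4  3  4  3  4  5  6
 0  5  5  4  4  4  4  5  6
 9  6  6  5  5  5  5  5  6
 7  7  7  6  6  6  5  6  6
 5  8  8  7  7  7  6  6  7

6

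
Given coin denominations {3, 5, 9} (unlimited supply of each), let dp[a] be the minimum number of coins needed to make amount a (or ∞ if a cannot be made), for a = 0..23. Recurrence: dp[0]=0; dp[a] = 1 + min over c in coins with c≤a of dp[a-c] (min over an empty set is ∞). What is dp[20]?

4

 a  0  1  2  3  4  5  6  7  8  9 10 11 12 13 14 15 16 17 18 19 20 21 22 23
dp  0  -  -  1  -  1  2  -  2  1  2  3  2  3  2  3  4  3  2  3  4  3  4  3
(- denotes ∞ / unreachable)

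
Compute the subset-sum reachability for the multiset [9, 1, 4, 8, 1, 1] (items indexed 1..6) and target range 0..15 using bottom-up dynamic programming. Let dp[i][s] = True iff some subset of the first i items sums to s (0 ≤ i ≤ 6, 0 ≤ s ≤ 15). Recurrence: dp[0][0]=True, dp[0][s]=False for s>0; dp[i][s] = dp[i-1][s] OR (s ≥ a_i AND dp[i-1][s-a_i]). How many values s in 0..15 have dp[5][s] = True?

14

i\s   0   1   2   3   4   5   6   7   8   9  10  11  12  13  14  15
  0   T   F   F   F   F   F   F   F   F   F   F   F   F   F   F   F
  1   T   F   F   F   F   F   F   F   F   T   F   F   F   F   F   F
  2   T   T   F   F   F   F   F   F   F   T   T   F   F   F   F   F
  3   T   T   F   F   T   T   F   F   F   T   T   F   F   T   T   F
  4   T   T   F   F   T   T   F   F   T   T   T   F   T   T   T   F
  5   T   T   T   F   T   T   T   F   T   T   T   T   T   T   T   T
  6   T   T   T   T   T   T   T   T   T   T   T   T   T   T   T   T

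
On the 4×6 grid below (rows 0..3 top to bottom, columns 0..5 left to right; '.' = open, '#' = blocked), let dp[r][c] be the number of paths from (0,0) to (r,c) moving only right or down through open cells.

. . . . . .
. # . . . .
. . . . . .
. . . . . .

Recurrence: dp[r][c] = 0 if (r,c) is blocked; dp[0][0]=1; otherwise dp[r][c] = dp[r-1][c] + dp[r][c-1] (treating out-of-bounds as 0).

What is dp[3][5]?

r\c   0   1   2   3   4   5
  0   1   1   1   1   1   1
  1   1   0   1   2   3   4
  2   1   1   2   4   7  11
  3   1   2   4   8  15  26

26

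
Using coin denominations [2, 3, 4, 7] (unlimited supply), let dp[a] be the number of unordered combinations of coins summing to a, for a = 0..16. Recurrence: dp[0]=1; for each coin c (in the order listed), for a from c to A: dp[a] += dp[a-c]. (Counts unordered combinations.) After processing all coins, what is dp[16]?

14

after  coin     0     1     2     3     4     5     6     7     8     9    10    11    12    13    14    15    16
          2     1     0     1     0     1     0     1     0     1     0     1     0     1     0     1     0     1
          3     1     0     1     1     1     1     2     1     2     2     2     2     3     2     3     3     3
          4     1     0     1     1     2     1     3     2     4     3     5     4     7     5     8     7    10
          7     1     0     1     1     2     1     3     3     4     4     6     6     8     8    11    11    14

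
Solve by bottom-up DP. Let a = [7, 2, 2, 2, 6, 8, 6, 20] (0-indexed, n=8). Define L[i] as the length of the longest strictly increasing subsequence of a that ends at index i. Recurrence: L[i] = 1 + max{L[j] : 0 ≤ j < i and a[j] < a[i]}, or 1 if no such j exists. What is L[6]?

   i    0    1    2    3    4    5    6    7
a[i]    7    2    2    2    6    8    6   20
L[i]    1    1    1    1    2    3    2    4

2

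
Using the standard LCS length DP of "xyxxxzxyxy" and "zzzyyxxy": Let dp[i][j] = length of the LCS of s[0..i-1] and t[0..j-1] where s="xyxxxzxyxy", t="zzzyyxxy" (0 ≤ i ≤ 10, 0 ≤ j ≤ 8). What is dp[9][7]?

   ''  z  z  z  y  y  x  x  y
''  0  0  0  0  0  0  0  0  0
 x  0  0  0  0  0  0  1  1  1
 y  0  0  0  0  1  1  1  1  2
 x  0  0  0  0  1  1  2  2  2
 x  0  0  0  0  1  1  2  3  3
 x  0  0  0  0  1  1  2  3  3
 z  0  1  1  1  1  1  2  3  3
 x  0  1  1  1  1  1  2  3  3
 y  0  1  1  1  2  2  2  3  4
 x  0  1  1  1  2  2  3  3  4
 y  0  1  1  1  2  3  3  3  4

3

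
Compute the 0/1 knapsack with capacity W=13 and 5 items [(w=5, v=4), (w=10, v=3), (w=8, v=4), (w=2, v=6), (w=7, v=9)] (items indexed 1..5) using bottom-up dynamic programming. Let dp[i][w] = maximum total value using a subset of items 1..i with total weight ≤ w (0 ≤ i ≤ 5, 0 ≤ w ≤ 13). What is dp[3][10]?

4

i\w   0   1   2   3   4   5   6   7   8   9  10  11  12  13
  0   0   0   0   0   0   0   0   0   0   0   0   0   0   0
  1   0   0   0   0   0   4   4   4   4   4   4   4   4   4
  2   0   0   0   0   0   4   4   4   4   4   4   4   4   4
  3   0   0   0   0   0   4   4   4   4   4   4   4   4   8
  4   0   0   6   6   6   6   6  10  10  10  10  10  10  10
  5   0   0   6   6   6   6   6  10  10  15  15  15  15  15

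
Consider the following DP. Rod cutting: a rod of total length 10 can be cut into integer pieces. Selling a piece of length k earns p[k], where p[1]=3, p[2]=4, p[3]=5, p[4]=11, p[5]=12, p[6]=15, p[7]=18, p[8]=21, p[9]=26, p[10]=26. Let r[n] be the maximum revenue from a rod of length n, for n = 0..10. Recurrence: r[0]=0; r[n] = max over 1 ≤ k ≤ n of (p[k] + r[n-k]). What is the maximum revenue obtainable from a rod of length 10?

30

   n    0    1    2    3    4    5    6    7    8    9   10
r[n]    0    3    6    9   12   15   18   21   24   27   30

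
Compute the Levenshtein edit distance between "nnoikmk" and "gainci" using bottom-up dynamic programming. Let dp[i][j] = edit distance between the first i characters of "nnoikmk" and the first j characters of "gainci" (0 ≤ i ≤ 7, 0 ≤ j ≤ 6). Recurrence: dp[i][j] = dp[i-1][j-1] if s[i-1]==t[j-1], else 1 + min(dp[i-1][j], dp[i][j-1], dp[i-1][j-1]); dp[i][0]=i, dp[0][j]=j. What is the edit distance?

   ''  g  a  i  n  c  i
''  0  1  2  3  4  5  6
 n  1  1  2  3  3  4  5
 n  2  2  2  3  3  4  5
 o  3  3  3  3  4  4  5
 i  4  4  4  3  4  5  4
 k  5  5  5  4  4  5  5
 m  6  6  6  5  5  5  6
 k  7  7  7  6  6  6  6

6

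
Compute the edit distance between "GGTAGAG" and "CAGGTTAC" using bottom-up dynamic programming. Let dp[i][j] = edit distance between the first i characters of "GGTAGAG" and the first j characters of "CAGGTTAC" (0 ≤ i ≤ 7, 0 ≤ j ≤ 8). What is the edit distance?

5

   ''  C  A  G  G  T  T  A  C
''  0  1  2  3  4  5  6  7  8
 G  1  1  2  2  3  4  5  6  7
 G  2  2  2  2  2  3  4  5  6
 T  3  3  3  3  3  2  3  4  5
 A  4  4  3  4  4  3  3  3  4
 G  5  5  4  3  4  4  4  4  4
 A  6  6  5  4  4  5  5  4  5
 G  7  7  6  5  4  5  6  5  5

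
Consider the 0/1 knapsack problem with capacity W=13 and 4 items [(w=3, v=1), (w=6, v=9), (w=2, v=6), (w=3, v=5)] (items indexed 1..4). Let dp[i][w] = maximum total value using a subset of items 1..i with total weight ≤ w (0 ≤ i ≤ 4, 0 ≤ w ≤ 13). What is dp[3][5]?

i\w   0   1   2   3   4   5   6   7   8   9  10  11  12  13
  0   0   0   0   0   0   0   0   0   0   0   0   0   0   0
  1   0   0   0   1   1   1   1   1   1   1   1   1   1   1
  2   0   0   0   1   1   1   9   9   9  10  10  10  10  10
  3   0   0   6   6   6   7   9   9  15  15  15  16  16  16
  4   0   0   6   6   6  11  11  11  15  15  15  20  20  20

7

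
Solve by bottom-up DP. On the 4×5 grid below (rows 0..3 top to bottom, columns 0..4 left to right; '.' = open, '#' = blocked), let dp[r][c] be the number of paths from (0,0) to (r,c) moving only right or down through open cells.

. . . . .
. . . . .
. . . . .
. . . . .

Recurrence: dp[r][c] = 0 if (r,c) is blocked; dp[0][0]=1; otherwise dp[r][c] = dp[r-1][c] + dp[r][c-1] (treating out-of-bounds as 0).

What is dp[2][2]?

r\c   0   1   2   3   4
  0   1   1   1   1   1
  1   1   2   3   4   5
  2   1   3   6  10  15
  3   1   4  10  20  35

6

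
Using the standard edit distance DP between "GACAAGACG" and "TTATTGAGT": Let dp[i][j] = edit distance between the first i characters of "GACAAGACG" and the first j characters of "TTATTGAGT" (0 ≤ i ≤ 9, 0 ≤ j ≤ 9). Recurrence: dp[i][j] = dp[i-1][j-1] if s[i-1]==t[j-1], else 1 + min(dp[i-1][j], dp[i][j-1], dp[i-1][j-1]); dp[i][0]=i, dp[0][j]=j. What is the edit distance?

   ''  T  T  A  T  T  G  A  G  T
''  0  1  2  3  4  5  6  7  8  9
 G  1  1  2  3  4  5  5  6  7  8
 A  2  2  2  2  3  4  5  5  6  7
 C  3  3  3  3  3  4  5  6  6  7
 A  4  4  4  3  4  4  5  5  6  7
 A  5  5  5  4  4  5  5  5  6  7
 G  6  6  6  5  5  5  5  6  5  6
 A  7  7  7  6  6  6  6  5  6  6
 C  8  8  8  7  7  7  7  6  6  7
 G  9  9  9  8  8  8  7  7  6  7

7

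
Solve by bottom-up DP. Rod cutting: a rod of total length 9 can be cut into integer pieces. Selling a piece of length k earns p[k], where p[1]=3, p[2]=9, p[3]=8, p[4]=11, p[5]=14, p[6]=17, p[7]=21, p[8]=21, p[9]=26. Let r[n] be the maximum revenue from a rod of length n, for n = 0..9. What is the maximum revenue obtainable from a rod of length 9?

   n    0    1    2    3    4    5    6    7    8    9
r[n]    0    3    9   12   18   21   27   30   36   39

39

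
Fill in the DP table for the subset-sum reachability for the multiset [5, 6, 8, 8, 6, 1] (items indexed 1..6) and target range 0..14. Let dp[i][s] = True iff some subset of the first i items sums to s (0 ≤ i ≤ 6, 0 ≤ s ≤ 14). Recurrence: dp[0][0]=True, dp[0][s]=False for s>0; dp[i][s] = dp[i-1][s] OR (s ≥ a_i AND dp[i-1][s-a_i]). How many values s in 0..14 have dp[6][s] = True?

11

i\s   0   1   2   3   4   5   6   7   8   9  10  11  12  13  14
  0   T   F   F   F   F   F   F   F   F   F   F   F   F   F   F
  1   T   F   F   F   F   T   F   F   F   F   F   F   F   F   F
  2   T   F   F   F   F   T   T   F   F   F   F   T   F   F   F
  3   T   F   F   F   F   T   T   F   T   F   F   T   F   T   T
  4   T   F   F   F   F   T   T   F   T   F   F   T   F   T   T
  5   T   F   F   F   F   T   T   F   T   F   F   T   T   T   T
  6   T   T   F   F   F   T   T   T   T   T   F   T   T   T   T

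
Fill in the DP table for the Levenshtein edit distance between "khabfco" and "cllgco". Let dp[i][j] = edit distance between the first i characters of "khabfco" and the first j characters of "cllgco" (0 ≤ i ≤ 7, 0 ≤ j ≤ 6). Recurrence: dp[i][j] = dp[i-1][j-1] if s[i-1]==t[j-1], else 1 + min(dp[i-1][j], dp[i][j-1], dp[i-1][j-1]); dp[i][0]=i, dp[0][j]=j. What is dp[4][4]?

4

   ''  c  l  l  g  c  o
''  0  1  2  3  4  5  6
 k  1  1  2  3  4  5  6
 h  2  2  2  3  4  5  6
 a  3  3  3  3  4  5  6
 b  4  4  4  4  4  5  6
 f  5  5  5  5  5  5  6
 c  6  5  6  6  6  5  6
 o  7  6  6  7  7  6  5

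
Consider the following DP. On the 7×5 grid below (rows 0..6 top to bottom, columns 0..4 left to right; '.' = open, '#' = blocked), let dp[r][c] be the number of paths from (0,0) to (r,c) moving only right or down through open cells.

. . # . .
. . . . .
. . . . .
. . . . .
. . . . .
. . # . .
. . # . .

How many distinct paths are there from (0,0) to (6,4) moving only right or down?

115

r\c   0   1   2   3   4
  0   1   1   0   0   0
  1   1   2   2   2   2
  2   1   3   5   7   9
  3   1   4   9  16  25
  4   1   5  14  30  55
  5   1   6   0  30  85
  6   1   7   0  30 115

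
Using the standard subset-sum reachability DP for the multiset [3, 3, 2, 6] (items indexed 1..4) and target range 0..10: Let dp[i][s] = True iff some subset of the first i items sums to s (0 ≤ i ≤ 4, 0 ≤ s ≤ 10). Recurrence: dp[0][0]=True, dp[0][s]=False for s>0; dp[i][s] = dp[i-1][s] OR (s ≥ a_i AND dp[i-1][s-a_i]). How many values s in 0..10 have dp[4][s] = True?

i\s   0   1   2   3   4   5   6   7   8   9  10
  0   T   F   F   F   F   F   F   F   F   F   F
  1   T   F   F   T   F   F   F   F   F   F   F
  2   T   F   F   T   F   F   T   F   F   F   F
  3   T   F   T   T   F   T   T   F   T   F   F
  4   T   F   T   T   F   T   T   F   T   T   F

7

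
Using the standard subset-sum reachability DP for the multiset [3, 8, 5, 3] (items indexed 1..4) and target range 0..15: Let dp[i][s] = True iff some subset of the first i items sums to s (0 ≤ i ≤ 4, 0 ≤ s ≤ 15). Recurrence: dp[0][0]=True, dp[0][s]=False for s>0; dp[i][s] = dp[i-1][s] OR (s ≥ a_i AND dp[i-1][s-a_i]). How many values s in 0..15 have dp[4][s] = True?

8

i\s   0   1   2   3   4   5   6   7   8   9  10  11  12  13  14  15
  0   T   F   F   F   F   F   F   F   F   F   F   F   F   F   F   F
  1   T   F   F   T   F   F   F   F   F   F   F   F   F   F   F   F
  2   T   F   F   T   F   F   F   F   T   F   F   T   F   F   F   F
  3   T   F   F   T   F   T   F   F   T   F   F   T   F   T   F   F
  4   T   F   F   T   F   T   T   F   T   F   F   T   F   T   T   F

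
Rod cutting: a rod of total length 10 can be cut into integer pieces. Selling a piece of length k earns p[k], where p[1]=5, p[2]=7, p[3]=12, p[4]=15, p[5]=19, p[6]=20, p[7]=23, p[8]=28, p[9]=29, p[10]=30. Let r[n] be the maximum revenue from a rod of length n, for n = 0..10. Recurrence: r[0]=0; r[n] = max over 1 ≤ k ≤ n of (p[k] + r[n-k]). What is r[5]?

25

   n    0    1    2    3    4    5    6    7    8    9   10
r[n]    0    5   10   15   20   25   30   35   40   45   50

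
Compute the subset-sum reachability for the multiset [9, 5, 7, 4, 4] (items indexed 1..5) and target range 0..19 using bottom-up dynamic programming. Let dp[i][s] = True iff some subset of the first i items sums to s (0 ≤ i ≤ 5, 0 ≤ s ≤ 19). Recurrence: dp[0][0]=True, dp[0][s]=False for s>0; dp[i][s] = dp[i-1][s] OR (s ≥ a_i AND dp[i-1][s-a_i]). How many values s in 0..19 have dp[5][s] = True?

i\s   0   1   2   3   4   5   6   7   8   9  10  11  12  13  14  15  16  17  18  19
  0   T   F   F   F   F   F   F   F   F   F   F   F   F   F   F   F   F   F   F   F
  1   T   F   F   F   F   F   F   F   F   T   F   F   F   F   F   F   F   F   F   F
  2   T   F   F   F   F   T   F   F   F   T   F   F   F   F   T   F   F   F   F   F
  3   T   F   F   F   F   T   F   T   F   T   F   F   T   F   T   F   T   F   F   F
  4   T   F   F   F   T   T   F   T   F   T   F   T   T   T   T   F   T   F   T   F
  5   T   F   F   F   T   T   F   T   T   T   F   T   T   T   T   T   T   T   T   F

14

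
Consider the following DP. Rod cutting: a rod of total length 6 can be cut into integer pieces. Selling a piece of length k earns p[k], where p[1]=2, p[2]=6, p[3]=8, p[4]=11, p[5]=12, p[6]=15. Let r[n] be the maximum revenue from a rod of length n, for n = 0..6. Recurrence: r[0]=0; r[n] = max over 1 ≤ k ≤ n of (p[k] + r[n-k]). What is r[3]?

8

   n    0    1    2    3    4    5    6
r[n]    0    2    6    8   12   14   18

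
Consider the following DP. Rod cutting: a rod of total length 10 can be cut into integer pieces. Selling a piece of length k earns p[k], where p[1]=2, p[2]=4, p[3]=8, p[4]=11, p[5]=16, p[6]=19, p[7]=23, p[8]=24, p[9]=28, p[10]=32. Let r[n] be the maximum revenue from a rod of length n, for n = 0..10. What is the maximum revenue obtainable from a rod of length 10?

   n    0    1    2    3    4    5    6    7    8    9   10
r[n]    0    2    4    8   11   16   19   23   25   28   32

32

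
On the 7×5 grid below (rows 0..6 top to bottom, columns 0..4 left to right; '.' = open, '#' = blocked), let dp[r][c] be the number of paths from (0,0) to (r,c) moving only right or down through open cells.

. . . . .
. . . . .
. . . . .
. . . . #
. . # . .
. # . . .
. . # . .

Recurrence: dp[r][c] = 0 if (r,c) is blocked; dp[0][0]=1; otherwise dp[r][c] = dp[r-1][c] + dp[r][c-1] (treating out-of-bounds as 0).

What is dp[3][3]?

r\c   0   1   2   3   4
  0   1   1   1   1   1
  1   1   2   3   4   5
  2   1   3   6  10  15
  3   1   4  10  20   0
  4   1   5   0  20  20
  5   1   0   0  20  40
  6   1   1   0  20  60

20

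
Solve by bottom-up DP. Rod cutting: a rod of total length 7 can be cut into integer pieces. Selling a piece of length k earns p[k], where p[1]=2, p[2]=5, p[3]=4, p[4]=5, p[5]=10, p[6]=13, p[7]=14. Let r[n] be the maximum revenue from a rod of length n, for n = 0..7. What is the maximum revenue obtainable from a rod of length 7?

   n    0    1    2    3    4    5    6    7
r[n]    0    2    5    7   10   12   15   17

17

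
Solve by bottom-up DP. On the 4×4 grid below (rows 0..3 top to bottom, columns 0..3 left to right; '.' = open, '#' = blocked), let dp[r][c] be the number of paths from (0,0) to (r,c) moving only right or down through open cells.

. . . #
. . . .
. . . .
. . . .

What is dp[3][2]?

10

r\c   0   1   2   3
  0   1   1   1   0
  1   1   2   3   3
  2   1   3   6   9
  3   1   4  10  19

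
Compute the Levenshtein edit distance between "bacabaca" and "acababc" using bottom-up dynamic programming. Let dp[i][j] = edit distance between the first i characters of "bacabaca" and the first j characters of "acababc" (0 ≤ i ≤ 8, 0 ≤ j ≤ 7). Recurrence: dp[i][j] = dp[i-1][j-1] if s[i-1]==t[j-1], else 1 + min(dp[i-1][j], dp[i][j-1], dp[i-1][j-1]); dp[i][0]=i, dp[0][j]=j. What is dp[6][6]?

   ''  a  c  a  b  a  b  c
''  0  1  2  3  4  5  6  7
 b  1  1  2  3  3  4  5  6
 a  2  1  2  2  3  3  4  5
 c  3  2  1  2  3  4  4  4
 a  4  3  2  1  2  3  4  5
 b  5  4  3  2  1  2  3  4
 a  6  5  4  3  2  1  2  3
 c  7  6  5  4  3  2  2  2
 a  8  7  6  5  4  3  3  3

2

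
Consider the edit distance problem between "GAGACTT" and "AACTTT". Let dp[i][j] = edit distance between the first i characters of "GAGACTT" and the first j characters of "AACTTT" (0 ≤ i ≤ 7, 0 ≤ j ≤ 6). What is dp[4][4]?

   ''  A  A  C  T  T  T
''  0  1  2  3  4  5  6
 G  1  1  2  3  4  5  6
 A  2  1  1  2  3  4  5
 G  3  2  2  2  3  4  5
 A  4  3  2  3  3  4  5
 C  5  4  3  2  3  4  5
 T  6  5  4  3  2  3  4
 T  7  6  5  4  3  2  3

3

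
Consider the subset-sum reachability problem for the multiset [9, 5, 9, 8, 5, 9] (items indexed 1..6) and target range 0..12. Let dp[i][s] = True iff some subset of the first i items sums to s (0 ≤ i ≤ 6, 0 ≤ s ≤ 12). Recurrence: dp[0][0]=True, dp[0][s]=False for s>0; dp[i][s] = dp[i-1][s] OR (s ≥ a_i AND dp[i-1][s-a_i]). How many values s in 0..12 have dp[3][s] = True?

i\s   0   1   2   3   4   5   6   7   8   9  10  11  12
  0   T   F   F   F   F   F   F   F   F   F   F   F   F
  1   T   F   F   F   F   F   F   F   F   T   F   F   F
  2   T   F   F   F   F   T   F   F   F   T   F   F   F
  3   T   F   F   F   F   T   F   F   F   T   F   F   F
  4   T   F   F   F   F   T   F   F   T   T   F   F   F
  5   T   F   F   F   F   T   F   F   T   T   T   F   F
  6   T   F   F   F   F   T   F   F   T   T   T   F   F

3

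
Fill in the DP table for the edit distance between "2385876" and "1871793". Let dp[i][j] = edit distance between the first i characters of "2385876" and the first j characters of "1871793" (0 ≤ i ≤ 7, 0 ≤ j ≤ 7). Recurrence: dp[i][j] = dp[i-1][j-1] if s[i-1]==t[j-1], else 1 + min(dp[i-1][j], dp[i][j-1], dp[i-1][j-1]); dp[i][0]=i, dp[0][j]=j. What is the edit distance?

6

   ''  1  8  7  1  7  9  3
''  0  1  2  3  4  5  6  7
 2  1  1  2  3  4  5  6  7
 3  2  2  2  3  4  5  6  6
 8  3  3  2  3  4  5  6  7
 5  4  4  3  3  4  5  6  7
 8  5  5  4  4  4  5  6  7
 7  6  6  5  4  5  4  5  6
 6  7  7  6  5  5  5  5  6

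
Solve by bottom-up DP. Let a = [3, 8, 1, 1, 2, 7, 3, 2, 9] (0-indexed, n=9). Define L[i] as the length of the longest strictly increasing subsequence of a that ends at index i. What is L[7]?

2

   i    0    1    2    3    4    5    6    7    8
a[i]    3    8    1    1    2    7    3    2    9
L[i]    1    2    1    1    2    3    3    2    4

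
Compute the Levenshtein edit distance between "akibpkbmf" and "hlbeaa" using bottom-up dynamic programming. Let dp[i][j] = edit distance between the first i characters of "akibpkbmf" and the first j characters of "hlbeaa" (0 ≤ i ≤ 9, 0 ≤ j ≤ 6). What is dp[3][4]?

4

   ''  h  l  b  e  a  a
''  0  1  2  3  4  5  6
 a  1  1  2  3  4  4  5
 k  2  2  2  3  4  5  5
 i  3  3  3  3  4  5  6
 b  4  4  4  3  4  5  6
 p  5  5  5  4  4  5  6
 k  6  6  6  5  5  5  6
 b  7  7  7  6  6  6  6
 m  8  8  8  7  7  7  7
 f  9  9  9  8  8  8  8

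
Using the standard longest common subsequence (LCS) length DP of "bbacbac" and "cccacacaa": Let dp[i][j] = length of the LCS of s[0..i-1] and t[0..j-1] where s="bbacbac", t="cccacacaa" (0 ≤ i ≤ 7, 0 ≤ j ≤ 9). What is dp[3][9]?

1

   ''  c  c  c  a  c  a  c  a  a
''  0  0  0  0  0  0  0  0  0  0
 b  0  0  0  0  0  0  0  0  0  0
 b  0  0  0  0  0  0  0  0  0  0
 a  0  0  0  0  1  1  1  1  1  1
 c  0  1  1  1  1  2  2  2  2  2
 b  0  1  1  1  1  2  2  2  2  2
 a  0  1  1  1  2  2  3  3  3  3
 c  0  1  2  2  2  3  3  4  4  4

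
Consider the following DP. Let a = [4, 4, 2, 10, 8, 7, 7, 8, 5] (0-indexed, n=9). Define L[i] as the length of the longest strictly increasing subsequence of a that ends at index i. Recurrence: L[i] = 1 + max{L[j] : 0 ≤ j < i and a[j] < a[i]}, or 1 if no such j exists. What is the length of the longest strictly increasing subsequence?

3

   i    0    1    2    3    4    5    6    7    8
a[i]    4    4    2   10    8    7    7    8    5
L[i]    1    1    1    2    2    2    2    3    2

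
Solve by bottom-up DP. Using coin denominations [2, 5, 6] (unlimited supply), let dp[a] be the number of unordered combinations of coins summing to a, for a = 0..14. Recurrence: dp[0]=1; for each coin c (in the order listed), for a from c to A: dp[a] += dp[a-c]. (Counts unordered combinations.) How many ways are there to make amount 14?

4

after  coin     0     1     2     3     4     5     6     7     8     9    10    11    12    13    14
          2     1     0     1     0     1     0     1     0     1     0     1     0     1     0     1
          5     1     0     1     0     1     1     1     1     1     1     2     1     2     1     2
          6     1     0     1     0     1     1     2     1     2     1     3     2     4     2     4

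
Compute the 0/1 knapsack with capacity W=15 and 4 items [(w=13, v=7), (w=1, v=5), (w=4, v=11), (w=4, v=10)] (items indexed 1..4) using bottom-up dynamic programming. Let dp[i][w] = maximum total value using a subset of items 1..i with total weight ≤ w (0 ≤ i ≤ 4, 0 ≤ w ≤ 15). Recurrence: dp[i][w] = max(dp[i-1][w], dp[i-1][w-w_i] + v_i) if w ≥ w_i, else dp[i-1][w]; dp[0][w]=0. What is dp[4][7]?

16

i\w   0   1   2   3   4   5   6   7   8   9  10  11  12  13  14  15
  0   0   0   0   0   0   0   0   0   0   0   0   0   0   0   0   0
  1   0   0   0   0   0   0   0   0   0   0   0   0   0   7   7   7
  2   0   5   5   5   5   5   5   5   5   5   5   5   5   7  12  12
  3   0   5   5   5  11  16  16  16  16  16  16  16  16  16  16  16
  4   0   5   5   5  11  16  16  16  21  26  26  26  26  26  26  26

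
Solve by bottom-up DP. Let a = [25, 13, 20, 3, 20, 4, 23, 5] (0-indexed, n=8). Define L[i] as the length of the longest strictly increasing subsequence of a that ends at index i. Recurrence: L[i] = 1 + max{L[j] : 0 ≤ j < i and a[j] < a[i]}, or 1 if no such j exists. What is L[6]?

   i    0    1    2    3    4    5    6    7
a[i]   25   13   20    3   20    4   23    5
L[i]    1    1    2    1    2    2    3    3

3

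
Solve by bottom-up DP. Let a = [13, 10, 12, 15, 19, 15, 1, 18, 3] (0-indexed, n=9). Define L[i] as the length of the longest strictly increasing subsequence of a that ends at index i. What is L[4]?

   i    0    1    2    3    4    5    6    7    8
a[i]   13   10   12   15   19   15    1   18    3
L[i]    1    1    2    3    4    3    1    4    2

4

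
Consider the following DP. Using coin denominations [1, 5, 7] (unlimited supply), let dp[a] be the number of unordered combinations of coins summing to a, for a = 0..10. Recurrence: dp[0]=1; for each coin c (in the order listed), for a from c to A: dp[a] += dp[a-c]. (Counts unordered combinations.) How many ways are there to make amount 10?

4

after  coin     0     1     2     3     4     5     6     7     8     9    10
          1     1     1     1     1     1     1     1     1     1     1     1
          5     1     1     1     1     1     2     2     2     2     2     3
          7     1     1     1     1     1     2     2     3     3     3     4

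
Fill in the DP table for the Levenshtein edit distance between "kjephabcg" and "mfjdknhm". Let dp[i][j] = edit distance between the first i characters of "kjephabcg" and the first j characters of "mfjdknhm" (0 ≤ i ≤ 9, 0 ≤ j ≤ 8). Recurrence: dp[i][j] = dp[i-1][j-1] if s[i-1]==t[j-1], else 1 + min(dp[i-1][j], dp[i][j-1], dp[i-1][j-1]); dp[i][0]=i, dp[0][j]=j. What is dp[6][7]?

6

   ''  m  f  j  d  k  n  h  m
''  0  1  2  3  4  5  6  7  8
 k  1  1  2  3  4  4  5  6  7
 j  2  2  2  2  3  4  5  6  7
 e  3  3  3  3  3  4  5  6  7
 p  4  4  4  4  4  4  5  6  7
 h  5  5  5  5  5  5  5  5  6
 a  6  6  6  6  6  6  6  6  6
 b  7  7  7  7  7  7  7  7  7
 c  8  8  8  8  8  8  8  8  8
 g  9  9  9  9  9  9  9  9  9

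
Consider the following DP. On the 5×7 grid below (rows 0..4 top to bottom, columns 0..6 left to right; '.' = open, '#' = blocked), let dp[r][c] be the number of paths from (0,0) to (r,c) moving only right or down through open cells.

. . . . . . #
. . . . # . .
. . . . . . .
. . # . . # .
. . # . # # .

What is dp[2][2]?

6

r\c   0   1   2   3   4   5   6
  0   1   1   1   1   1   1   0
  1   1   2   3   4   0   1   1
  2   1   3   6  10  10  11  12
  3   1   4   0  10  20   0  12
  4   1   5   0  10   0   0  12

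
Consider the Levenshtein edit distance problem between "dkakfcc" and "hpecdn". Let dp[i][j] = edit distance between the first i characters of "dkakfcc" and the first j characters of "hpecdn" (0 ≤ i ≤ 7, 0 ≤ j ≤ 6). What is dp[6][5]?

   ''  h  p  e  c  d  n
''  0  1  2  3  4  5  6
 d  1  1  2  3  4  4  5
 k  2  2  2  3  4  5  5
 a  3  3  3  3  4  5  6
 k  4  4  4  4  4  5  6
 f  5  5  5  5  5  5  6
 c  6  6  6  6  5  6  6
 c  7  7  7  7  6  6  7

6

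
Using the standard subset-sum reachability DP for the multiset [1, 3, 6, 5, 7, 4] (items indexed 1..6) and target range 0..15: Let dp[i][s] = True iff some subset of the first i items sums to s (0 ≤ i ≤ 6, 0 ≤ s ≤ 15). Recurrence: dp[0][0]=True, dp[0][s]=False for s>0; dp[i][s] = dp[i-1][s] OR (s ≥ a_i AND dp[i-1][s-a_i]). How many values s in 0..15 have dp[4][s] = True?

i\s   0   1   2   3   4   5   6   7   8   9  10  11  12  13  14  15
  0   T   F   F   F   F   F   F   F   F   F   F   F   F   F   F   F
  1   T   T   F   F   F   F   F   F   F   F   F   F   F   F   F   F
  2   T   T   F   T   T   F   F   F   F   F   F   F   F   F   F   F
  3   T   T   F   T   T   F   T   T   F   T   T   F   F   F   F   F
  4   T   T   F   T   T   T   T   T   T   T   T   T   T   F   T   T
  5   T   T   F   T   T   T   T   T   T   T   T   T   T   T   T   T
  6   T   T   F   T   T   T   T   T   T   T   T   T   T   T   T   T

14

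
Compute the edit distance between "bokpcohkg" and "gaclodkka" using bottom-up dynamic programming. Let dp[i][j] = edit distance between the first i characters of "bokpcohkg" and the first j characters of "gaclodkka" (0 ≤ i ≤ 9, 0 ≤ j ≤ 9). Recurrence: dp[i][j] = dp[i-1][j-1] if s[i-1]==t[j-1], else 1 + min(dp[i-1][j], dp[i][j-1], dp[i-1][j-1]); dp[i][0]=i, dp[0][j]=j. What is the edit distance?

   ''  g  a  c  l  o  d  k  k  a
''  0  1  2  3  4  5  6  7  8  9
 b  1  1  2  3  4  5  6  7  8  9
 o  2  2  2  3  4  4  5  6  7  8
 k  3  3  3  3  4  5  5  5  6  7
 p  4  4  4  4  4  5  6  6  6  7
 c  5  5  5  4  5  5  6  7  7  7
 o  6  6  6  5  5  5  6  7  8  8
 h  7  7  7  6  6  6  6  7  8  9
 k  8  8  8  7  7  7  7  6  7  8
 g  9  8  9  8  8  8  8  7  7  8

8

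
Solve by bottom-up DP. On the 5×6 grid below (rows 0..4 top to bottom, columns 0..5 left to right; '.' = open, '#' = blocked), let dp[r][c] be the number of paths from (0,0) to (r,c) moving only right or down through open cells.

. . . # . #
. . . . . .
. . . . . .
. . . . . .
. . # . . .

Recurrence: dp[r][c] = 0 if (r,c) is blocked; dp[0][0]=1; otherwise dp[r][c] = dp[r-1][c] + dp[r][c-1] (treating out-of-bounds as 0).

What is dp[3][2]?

10

r\c   0   1   2   3   4   5
  0   1   1   1   0   0   0
  1   1   2   3   3   3   3
  2   1   3   6   9  12  15
  3   1   4  10  19  31  46
  4   1   5   0  19  50  96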